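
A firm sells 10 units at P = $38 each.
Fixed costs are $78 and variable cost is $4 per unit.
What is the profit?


Total Revenue = P * Q = 38 * 10 = $380
Total Cost = FC + VC*Q = 78 + 4*10 = $118
Profit = TR - TC = 380 - 118 = $262

$262


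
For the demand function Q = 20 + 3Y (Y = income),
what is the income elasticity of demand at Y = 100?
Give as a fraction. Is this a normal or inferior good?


dQ/dY = 3
At Y = 100: Q = 20 + 3*100 = 320
Ey = (dQ/dY)(Y/Q) = 3 * 100 / 320 = 15/16
Since Ey > 0, this is a normal good.

15/16 (normal good)


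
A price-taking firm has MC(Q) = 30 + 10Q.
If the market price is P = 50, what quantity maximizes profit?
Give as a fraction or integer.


In perfect competition, profit is maximized where P = MC.
50 = 30 + 10Q
20 = 10Q
Q* = 20/10 = 2

2


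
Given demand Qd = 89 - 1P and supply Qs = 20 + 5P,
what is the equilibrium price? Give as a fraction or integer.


At equilibrium, Qd = Qs.
89 - 1P = 20 + 5P
89 - 20 = 1P + 5P
69 = 6P
P* = 69/6 = 23/2

23/2


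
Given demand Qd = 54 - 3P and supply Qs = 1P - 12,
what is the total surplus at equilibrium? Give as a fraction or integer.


Find equilibrium: 54 - 3P = 1P - 12
54 + 12 = 4P
P* = 66/4 = 33/2
Q* = 1*33/2 - 12 = 9/2
Inverse demand: P = 18 - Q/3, so P_max = 18
Inverse supply: P = 12 + Q/1, so P_min = 12
CS = (1/2) * 9/2 * (18 - 33/2) = 27/8
PS = (1/2) * 9/2 * (33/2 - 12) = 81/8
TS = CS + PS = 27/8 + 81/8 = 27/2

27/2


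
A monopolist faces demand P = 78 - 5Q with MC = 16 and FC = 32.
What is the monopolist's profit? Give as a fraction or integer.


MR = MC: 78 - 10Q = 16
Q* = 31/5
P* = 78 - 5*31/5 = 47
Profit = (P* - MC)*Q* - FC
= (47 - 16)*31/5 - 32
= 31*31/5 - 32
= 961/5 - 32 = 801/5

801/5


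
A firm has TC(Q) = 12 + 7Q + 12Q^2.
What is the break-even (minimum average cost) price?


AC(Q) = 12/Q + 7 + 12Q
To minimize: dAC/dQ = -12/Q^2 + 12 = 0
Q^2 = 12/12 = 1
Q* = 1
Min AC = 12/1 + 7 + 12*1
Min AC = 12 + 7 + 12 = 31

31


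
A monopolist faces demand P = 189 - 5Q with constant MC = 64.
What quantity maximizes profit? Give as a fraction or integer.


TR = P*Q = (189 - 5Q)Q = 189Q - 5Q^2
MR = dTR/dQ = 189 - 10Q
Set MR = MC:
189 - 10Q = 64
125 = 10Q
Q* = 125/10 = 25/2

25/2


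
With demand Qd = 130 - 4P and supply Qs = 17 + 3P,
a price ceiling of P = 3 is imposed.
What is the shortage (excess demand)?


At P = 3:
Qd = 130 - 4*3 = 118
Qs = 17 + 3*3 = 26
Shortage = Qd - Qs = 118 - 26 = 92

92


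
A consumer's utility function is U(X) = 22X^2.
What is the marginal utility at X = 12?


MU = dU/dX = 22*2*X^(2-1)
MU = 44*X^1
At X = 12:
MU = 44 * 12^1
MU = 44 * 12 = 528

528


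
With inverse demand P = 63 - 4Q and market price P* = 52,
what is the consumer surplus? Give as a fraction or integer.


Maximum willingness to pay (at Q=0): P_max = 63
Quantity demanded at P* = 52:
Q* = (63 - 52)/4 = 11/4
CS = (1/2) * Q* * (P_max - P*)
CS = (1/2) * 11/4 * (63 - 52)
CS = (1/2) * 11/4 * 11 = 121/8

121/8


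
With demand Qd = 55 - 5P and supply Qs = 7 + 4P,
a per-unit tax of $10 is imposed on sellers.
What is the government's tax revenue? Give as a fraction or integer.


With tax on sellers, new supply: Qs' = 7 + 4(P - 10)
= 4P - 33
New equilibrium quantity:
Q_new = 55/9
Tax revenue = tax * Q_new = 10 * 55/9 = 550/9

550/9


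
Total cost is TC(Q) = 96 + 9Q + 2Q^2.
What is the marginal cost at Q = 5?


MC = dTC/dQ = 9 + 2*2*Q
At Q = 5:
MC = 9 + 4*5
MC = 9 + 20 = 29

29


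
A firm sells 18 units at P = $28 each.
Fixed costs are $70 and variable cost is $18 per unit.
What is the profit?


Total Revenue = P * Q = 28 * 18 = $504
Total Cost = FC + VC*Q = 70 + 18*18 = $394
Profit = TR - TC = 504 - 394 = $110

$110


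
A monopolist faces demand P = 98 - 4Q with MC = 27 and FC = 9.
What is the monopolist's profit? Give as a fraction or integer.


MR = MC: 98 - 8Q = 27
Q* = 71/8
P* = 98 - 4*71/8 = 125/2
Profit = (P* - MC)*Q* - FC
= (125/2 - 27)*71/8 - 9
= 71/2*71/8 - 9
= 5041/16 - 9 = 4897/16

4897/16


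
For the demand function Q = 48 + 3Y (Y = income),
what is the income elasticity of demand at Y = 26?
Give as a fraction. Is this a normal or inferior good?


dQ/dY = 3
At Y = 26: Q = 48 + 3*26 = 126
Ey = (dQ/dY)(Y/Q) = 3 * 26 / 126 = 13/21
Since Ey > 0, this is a normal good.

13/21 (normal good)


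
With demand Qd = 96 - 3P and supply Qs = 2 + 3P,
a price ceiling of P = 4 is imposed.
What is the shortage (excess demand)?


At P = 4:
Qd = 96 - 3*4 = 84
Qs = 2 + 3*4 = 14
Shortage = Qd - Qs = 84 - 14 = 70

70


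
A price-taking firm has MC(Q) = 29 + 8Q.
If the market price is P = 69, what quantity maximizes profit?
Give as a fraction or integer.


In perfect competition, profit is maximized where P = MC.
69 = 29 + 8Q
40 = 8Q
Q* = 40/8 = 5

5


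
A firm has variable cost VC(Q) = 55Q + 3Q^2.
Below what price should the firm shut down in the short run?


AVC(Q) = VC(Q)/Q = 55 + 3Q
AVC is increasing in Q, so minimum AVC is at Q -> 0+.
Min AVC = 55
The firm should shut down if P < 55.

55


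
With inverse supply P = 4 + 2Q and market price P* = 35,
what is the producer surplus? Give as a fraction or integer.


Minimum supply price (at Q=0): P_min = 4
Quantity supplied at P* = 35:
Q* = (35 - 4)/2 = 31/2
PS = (1/2) * Q* * (P* - P_min)
PS = (1/2) * 31/2 * (35 - 4)
PS = (1/2) * 31/2 * 31 = 961/4

961/4


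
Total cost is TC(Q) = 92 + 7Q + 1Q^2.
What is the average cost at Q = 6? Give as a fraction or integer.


TC(6) = 92 + 7*6 + 1*6^2
TC(6) = 92 + 42 + 36 = 170
AC = TC/Q = 170/6 = 85/3

85/3


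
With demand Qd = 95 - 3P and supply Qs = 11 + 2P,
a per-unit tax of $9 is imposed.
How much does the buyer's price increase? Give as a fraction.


With a per-unit tax, the buyer's price increase depends on relative slopes.
Supply slope: d = 2, Demand slope: b = 3
Buyer's price increase = d * tax / (b + d)
= 2 * 9 / (3 + 2)
= 18 / 5 = 18/5

18/5


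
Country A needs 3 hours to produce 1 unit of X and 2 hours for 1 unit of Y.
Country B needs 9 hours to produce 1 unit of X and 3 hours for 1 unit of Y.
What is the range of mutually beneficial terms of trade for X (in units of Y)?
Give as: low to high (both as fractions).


Opportunity cost of X for Country A = hours_X / hours_Y = 3/2 = 3/2 units of Y
Opportunity cost of X for Country B = hours_X / hours_Y = 9/3 = 3 units of Y
Terms of trade must be between the two opportunity costs.
Range: 3/2 to 3

3/2 to 3


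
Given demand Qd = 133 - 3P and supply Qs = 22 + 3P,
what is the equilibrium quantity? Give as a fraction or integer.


First find equilibrium price:
133 - 3P = 22 + 3P
P* = 111/6 = 37/2
Then substitute into demand:
Q* = 133 - 3 * 37/2 = 155/2

155/2


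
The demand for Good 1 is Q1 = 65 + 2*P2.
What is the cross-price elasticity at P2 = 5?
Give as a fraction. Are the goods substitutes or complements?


dQ1/dP2 = 2
At P2 = 5: Q1 = 65 + 2*5 = 75
Exy = (dQ1/dP2)(P2/Q1) = 2 * 5 / 75 = 2/15
Since Exy > 0, the goods are substitutes.

2/15 (substitutes)


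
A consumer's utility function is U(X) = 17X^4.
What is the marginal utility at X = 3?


MU = dU/dX = 17*4*X^(4-1)
MU = 68*X^3
At X = 3:
MU = 68 * 3^3
MU = 68 * 27 = 1836

1836


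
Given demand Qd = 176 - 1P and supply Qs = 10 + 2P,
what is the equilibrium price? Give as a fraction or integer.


At equilibrium, Qd = Qs.
176 - 1P = 10 + 2P
176 - 10 = 1P + 2P
166 = 3P
P* = 166/3 = 166/3

166/3


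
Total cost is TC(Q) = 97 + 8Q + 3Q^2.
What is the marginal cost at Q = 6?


MC = dTC/dQ = 8 + 2*3*Q
At Q = 6:
MC = 8 + 6*6
MC = 8 + 36 = 44

44


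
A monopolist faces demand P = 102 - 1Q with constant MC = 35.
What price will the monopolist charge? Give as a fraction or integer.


MR = 102 - 2Q
Set MR = MC: 102 - 2Q = 35
Q* = 67/2
Substitute into demand:
P* = 102 - 1*67/2 = 137/2

137/2


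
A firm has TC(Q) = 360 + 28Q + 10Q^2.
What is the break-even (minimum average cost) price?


AC(Q) = 360/Q + 28 + 10Q
To minimize: dAC/dQ = -360/Q^2 + 10 = 0
Q^2 = 360/10 = 36
Q* = 6
Min AC = 360/6 + 28 + 10*6
Min AC = 60 + 28 + 60 = 148

148


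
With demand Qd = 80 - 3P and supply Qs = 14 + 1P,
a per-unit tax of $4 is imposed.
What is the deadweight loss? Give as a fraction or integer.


Pre-tax equilibrium quantity: Q* = 61/2
Post-tax equilibrium quantity: Q_tax = 55/2
Reduction in quantity: Q* - Q_tax = 3
DWL = (1/2) * tax * (Q* - Q_tax)
DWL = (1/2) * 4 * 3 = 6

6


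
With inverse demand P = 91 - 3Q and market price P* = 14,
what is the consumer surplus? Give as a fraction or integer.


Maximum willingness to pay (at Q=0): P_max = 91
Quantity demanded at P* = 14:
Q* = (91 - 14)/3 = 77/3
CS = (1/2) * Q* * (P_max - P*)
CS = (1/2) * 77/3 * (91 - 14)
CS = (1/2) * 77/3 * 77 = 5929/6

5929/6


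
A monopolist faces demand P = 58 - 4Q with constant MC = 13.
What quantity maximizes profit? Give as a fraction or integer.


TR = P*Q = (58 - 4Q)Q = 58Q - 4Q^2
MR = dTR/dQ = 58 - 8Q
Set MR = MC:
58 - 8Q = 13
45 = 8Q
Q* = 45/8 = 45/8

45/8


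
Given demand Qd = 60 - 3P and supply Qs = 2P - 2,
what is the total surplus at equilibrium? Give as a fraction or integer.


Find equilibrium: 60 - 3P = 2P - 2
60 + 2 = 5P
P* = 62/5 = 62/5
Q* = 2*62/5 - 2 = 114/5
Inverse demand: P = 20 - Q/3, so P_max = 20
Inverse supply: P = 1 + Q/2, so P_min = 1
CS = (1/2) * 114/5 * (20 - 62/5) = 2166/25
PS = (1/2) * 114/5 * (62/5 - 1) = 3249/25
TS = CS + PS = 2166/25 + 3249/25 = 1083/5

1083/5


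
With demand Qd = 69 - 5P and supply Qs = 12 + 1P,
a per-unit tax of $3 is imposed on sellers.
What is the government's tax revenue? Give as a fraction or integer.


With tax on sellers, new supply: Qs' = 12 + 1(P - 3)
= 9 + 1P
New equilibrium quantity:
Q_new = 19
Tax revenue = tax * Q_new = 3 * 19 = 57

57


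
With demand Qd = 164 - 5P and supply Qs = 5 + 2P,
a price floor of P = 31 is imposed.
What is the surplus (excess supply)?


At P = 31:
Qd = 164 - 5*31 = 9
Qs = 5 + 2*31 = 67
Surplus = Qs - Qd = 67 - 9 = 58

58


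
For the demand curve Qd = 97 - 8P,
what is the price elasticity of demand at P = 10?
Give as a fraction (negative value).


dQ/dP = -8
At P = 10: Q = 97 - 8*10 = 17
E = (dQ/dP)(P/Q) = (-8)(10/17) = -80/17

-80/17


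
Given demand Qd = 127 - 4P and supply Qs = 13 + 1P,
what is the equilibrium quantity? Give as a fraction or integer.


First find equilibrium price:
127 - 4P = 13 + 1P
P* = 114/5 = 114/5
Then substitute into demand:
Q* = 127 - 4 * 114/5 = 179/5

179/5


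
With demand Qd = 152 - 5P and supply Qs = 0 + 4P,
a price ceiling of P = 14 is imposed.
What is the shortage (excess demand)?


At P = 14:
Qd = 152 - 5*14 = 82
Qs = 0 + 4*14 = 56
Shortage = Qd - Qs = 82 - 56 = 26

26


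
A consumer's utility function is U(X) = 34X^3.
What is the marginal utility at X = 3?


MU = dU/dX = 34*3*X^(3-1)
MU = 102*X^2
At X = 3:
MU = 102 * 3^2
MU = 102 * 9 = 918

918


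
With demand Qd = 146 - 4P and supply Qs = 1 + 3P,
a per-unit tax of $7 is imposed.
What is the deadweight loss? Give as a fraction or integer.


Pre-tax equilibrium quantity: Q* = 442/7
Post-tax equilibrium quantity: Q_tax = 358/7
Reduction in quantity: Q* - Q_tax = 12
DWL = (1/2) * tax * (Q* - Q_tax)
DWL = (1/2) * 7 * 12 = 42

42


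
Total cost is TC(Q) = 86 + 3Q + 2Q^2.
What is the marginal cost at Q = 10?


MC = dTC/dQ = 3 + 2*2*Q
At Q = 10:
MC = 3 + 4*10
MC = 3 + 40 = 43

43


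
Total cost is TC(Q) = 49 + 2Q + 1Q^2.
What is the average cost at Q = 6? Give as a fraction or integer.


TC(6) = 49 + 2*6 + 1*6^2
TC(6) = 49 + 12 + 36 = 97
AC = TC/Q = 97/6 = 97/6

97/6


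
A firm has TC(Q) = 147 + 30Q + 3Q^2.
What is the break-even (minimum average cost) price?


AC(Q) = 147/Q + 30 + 3Q
To minimize: dAC/dQ = -147/Q^2 + 3 = 0
Q^2 = 147/3 = 49
Q* = 7
Min AC = 147/7 + 30 + 3*7
Min AC = 21 + 30 + 21 = 72

72


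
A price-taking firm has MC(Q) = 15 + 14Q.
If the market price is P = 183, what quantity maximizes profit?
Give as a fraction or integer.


In perfect competition, profit is maximized where P = MC.
183 = 15 + 14Q
168 = 14Q
Q* = 168/14 = 12

12


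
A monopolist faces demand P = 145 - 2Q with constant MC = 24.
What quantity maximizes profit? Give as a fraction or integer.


TR = P*Q = (145 - 2Q)Q = 145Q - 2Q^2
MR = dTR/dQ = 145 - 4Q
Set MR = MC:
145 - 4Q = 24
121 = 4Q
Q* = 121/4 = 121/4

121/4


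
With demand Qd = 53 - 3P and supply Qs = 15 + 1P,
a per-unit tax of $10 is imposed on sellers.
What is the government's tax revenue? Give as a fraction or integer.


With tax on sellers, new supply: Qs' = 15 + 1(P - 10)
= 5 + 1P
New equilibrium quantity:
Q_new = 17
Tax revenue = tax * Q_new = 10 * 17 = 170

170


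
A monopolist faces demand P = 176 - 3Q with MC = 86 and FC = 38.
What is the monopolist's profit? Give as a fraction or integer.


MR = MC: 176 - 6Q = 86
Q* = 15
P* = 176 - 3*15 = 131
Profit = (P* - MC)*Q* - FC
= (131 - 86)*15 - 38
= 45*15 - 38
= 675 - 38 = 637

637


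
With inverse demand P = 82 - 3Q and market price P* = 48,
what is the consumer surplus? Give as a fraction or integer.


Maximum willingness to pay (at Q=0): P_max = 82
Quantity demanded at P* = 48:
Q* = (82 - 48)/3 = 34/3
CS = (1/2) * Q* * (P_max - P*)
CS = (1/2) * 34/3 * (82 - 48)
CS = (1/2) * 34/3 * 34 = 578/3

578/3


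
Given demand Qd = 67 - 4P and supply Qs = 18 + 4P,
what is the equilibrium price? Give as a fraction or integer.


At equilibrium, Qd = Qs.
67 - 4P = 18 + 4P
67 - 18 = 4P + 4P
49 = 8P
P* = 49/8 = 49/8

49/8


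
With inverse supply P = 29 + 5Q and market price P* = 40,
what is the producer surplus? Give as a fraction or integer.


Minimum supply price (at Q=0): P_min = 29
Quantity supplied at P* = 40:
Q* = (40 - 29)/5 = 11/5
PS = (1/2) * Q* * (P* - P_min)
PS = (1/2) * 11/5 * (40 - 29)
PS = (1/2) * 11/5 * 11 = 121/10

121/10


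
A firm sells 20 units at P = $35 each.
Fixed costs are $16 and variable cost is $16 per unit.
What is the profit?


Total Revenue = P * Q = 35 * 20 = $700
Total Cost = FC + VC*Q = 16 + 16*20 = $336
Profit = TR - TC = 700 - 336 = $364

$364


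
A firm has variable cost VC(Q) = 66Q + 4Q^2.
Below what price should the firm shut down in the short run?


AVC(Q) = VC(Q)/Q = 66 + 4Q
AVC is increasing in Q, so minimum AVC is at Q -> 0+.
Min AVC = 66
The firm should shut down if P < 66.

66


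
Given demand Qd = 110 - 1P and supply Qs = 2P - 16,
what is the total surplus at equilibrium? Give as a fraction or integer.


Find equilibrium: 110 - 1P = 2P - 16
110 + 16 = 3P
P* = 126/3 = 42
Q* = 2*42 - 16 = 68
Inverse demand: P = 110 - Q/1, so P_max = 110
Inverse supply: P = 8 + Q/2, so P_min = 8
CS = (1/2) * 68 * (110 - 42) = 2312
PS = (1/2) * 68 * (42 - 8) = 1156
TS = CS + PS = 2312 + 1156 = 3468

3468


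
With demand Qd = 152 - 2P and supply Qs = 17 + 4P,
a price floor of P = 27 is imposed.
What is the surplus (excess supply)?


At P = 27:
Qd = 152 - 2*27 = 98
Qs = 17 + 4*27 = 125
Surplus = Qs - Qd = 125 - 98 = 27

27


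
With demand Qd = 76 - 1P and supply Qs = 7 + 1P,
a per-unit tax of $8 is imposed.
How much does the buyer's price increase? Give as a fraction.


With a per-unit tax, the buyer's price increase depends on relative slopes.
Supply slope: d = 1, Demand slope: b = 1
Buyer's price increase = d * tax / (b + d)
= 1 * 8 / (1 + 1)
= 8 / 2 = 4

4


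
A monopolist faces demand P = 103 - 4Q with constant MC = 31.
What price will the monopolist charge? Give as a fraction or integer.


MR = 103 - 8Q
Set MR = MC: 103 - 8Q = 31
Q* = 9
Substitute into demand:
P* = 103 - 4*9 = 67

67


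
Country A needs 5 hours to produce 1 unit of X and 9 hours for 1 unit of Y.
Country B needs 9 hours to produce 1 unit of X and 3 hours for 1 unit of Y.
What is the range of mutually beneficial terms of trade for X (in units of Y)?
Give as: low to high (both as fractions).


Opportunity cost of X for Country A = hours_X / hours_Y = 5/9 = 5/9 units of Y
Opportunity cost of X for Country B = hours_X / hours_Y = 9/3 = 3 units of Y
Terms of trade must be between the two opportunity costs.
Range: 5/9 to 3

5/9 to 3


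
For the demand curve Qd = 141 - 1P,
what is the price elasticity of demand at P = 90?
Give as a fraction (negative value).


dQ/dP = -1
At P = 90: Q = 141 - 1*90 = 51
E = (dQ/dP)(P/Q) = (-1)(90/51) = -30/17

-30/17


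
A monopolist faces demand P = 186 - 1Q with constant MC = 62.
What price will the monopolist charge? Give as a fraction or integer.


MR = 186 - 2Q
Set MR = MC: 186 - 2Q = 62
Q* = 62
Substitute into demand:
P* = 186 - 1*62 = 124

124


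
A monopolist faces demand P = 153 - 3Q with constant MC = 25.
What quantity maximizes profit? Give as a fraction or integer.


TR = P*Q = (153 - 3Q)Q = 153Q - 3Q^2
MR = dTR/dQ = 153 - 6Q
Set MR = MC:
153 - 6Q = 25
128 = 6Q
Q* = 128/6 = 64/3

64/3


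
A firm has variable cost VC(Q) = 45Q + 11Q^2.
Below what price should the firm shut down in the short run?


AVC(Q) = VC(Q)/Q = 45 + 11Q
AVC is increasing in Q, so minimum AVC is at Q -> 0+.
Min AVC = 45
The firm should shut down if P < 45.

45


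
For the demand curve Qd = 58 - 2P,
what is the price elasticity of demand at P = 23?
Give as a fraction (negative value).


dQ/dP = -2
At P = 23: Q = 58 - 2*23 = 12
E = (dQ/dP)(P/Q) = (-2)(23/12) = -23/6

-23/6


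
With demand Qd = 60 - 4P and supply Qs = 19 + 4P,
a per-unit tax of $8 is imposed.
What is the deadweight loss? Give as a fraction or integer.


Pre-tax equilibrium quantity: Q* = 79/2
Post-tax equilibrium quantity: Q_tax = 47/2
Reduction in quantity: Q* - Q_tax = 16
DWL = (1/2) * tax * (Q* - Q_tax)
DWL = (1/2) * 8 * 16 = 64

64


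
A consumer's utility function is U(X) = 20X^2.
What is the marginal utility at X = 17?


MU = dU/dX = 20*2*X^(2-1)
MU = 40*X^1
At X = 17:
MU = 40 * 17^1
MU = 40 * 17 = 680

680


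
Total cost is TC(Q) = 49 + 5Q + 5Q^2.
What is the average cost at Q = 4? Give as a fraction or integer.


TC(4) = 49 + 5*4 + 5*4^2
TC(4) = 49 + 20 + 80 = 149
AC = TC/Q = 149/4 = 149/4

149/4


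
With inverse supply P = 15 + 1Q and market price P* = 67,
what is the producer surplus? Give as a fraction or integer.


Minimum supply price (at Q=0): P_min = 15
Quantity supplied at P* = 67:
Q* = (67 - 15)/1 = 52
PS = (1/2) * Q* * (P* - P_min)
PS = (1/2) * 52 * (67 - 15)
PS = (1/2) * 52 * 52 = 1352

1352


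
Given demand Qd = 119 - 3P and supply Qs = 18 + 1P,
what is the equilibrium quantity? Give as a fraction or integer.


First find equilibrium price:
119 - 3P = 18 + 1P
P* = 101/4 = 101/4
Then substitute into demand:
Q* = 119 - 3 * 101/4 = 173/4

173/4


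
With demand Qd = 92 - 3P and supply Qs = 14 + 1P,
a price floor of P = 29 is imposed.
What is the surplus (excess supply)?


At P = 29:
Qd = 92 - 3*29 = 5
Qs = 14 + 1*29 = 43
Surplus = Qs - Qd = 43 - 5 = 38

38


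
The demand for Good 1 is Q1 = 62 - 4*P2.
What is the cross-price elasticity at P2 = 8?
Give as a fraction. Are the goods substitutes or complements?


dQ1/dP2 = -4
At P2 = 8: Q1 = 62 - 4*8 = 30
Exy = (dQ1/dP2)(P2/Q1) = -4 * 8 / 30 = -16/15
Since Exy < 0, the goods are complements.

-16/15 (complements)


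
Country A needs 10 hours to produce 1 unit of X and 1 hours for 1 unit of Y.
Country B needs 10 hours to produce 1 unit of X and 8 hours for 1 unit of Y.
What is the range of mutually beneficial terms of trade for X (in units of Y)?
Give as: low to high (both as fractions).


Opportunity cost of X for Country A = hours_X / hours_Y = 10/1 = 10 units of Y
Opportunity cost of X for Country B = hours_X / hours_Y = 10/8 = 5/4 units of Y
Terms of trade must be between the two opportunity costs.
Range: 5/4 to 10

5/4 to 10


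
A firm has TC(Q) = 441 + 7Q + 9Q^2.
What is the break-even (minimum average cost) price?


AC(Q) = 441/Q + 7 + 9Q
To minimize: dAC/dQ = -441/Q^2 + 9 = 0
Q^2 = 441/9 = 49
Q* = 7
Min AC = 441/7 + 7 + 9*7
Min AC = 63 + 7 + 63 = 133

133


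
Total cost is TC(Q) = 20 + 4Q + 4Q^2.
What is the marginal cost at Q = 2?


MC = dTC/dQ = 4 + 2*4*Q
At Q = 2:
MC = 4 + 8*2
MC = 4 + 16 = 20

20


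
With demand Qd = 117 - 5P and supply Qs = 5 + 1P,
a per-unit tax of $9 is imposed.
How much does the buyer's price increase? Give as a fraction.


With a per-unit tax, the buyer's price increase depends on relative slopes.
Supply slope: d = 1, Demand slope: b = 5
Buyer's price increase = d * tax / (b + d)
= 1 * 9 / (5 + 1)
= 9 / 6 = 3/2

3/2


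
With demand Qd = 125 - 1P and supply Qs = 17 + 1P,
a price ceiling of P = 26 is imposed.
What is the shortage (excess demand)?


At P = 26:
Qd = 125 - 1*26 = 99
Qs = 17 + 1*26 = 43
Shortage = Qd - Qs = 99 - 43 = 56

56


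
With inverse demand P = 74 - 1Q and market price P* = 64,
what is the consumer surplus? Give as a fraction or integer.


Maximum willingness to pay (at Q=0): P_max = 74
Quantity demanded at P* = 64:
Q* = (74 - 64)/1 = 10
CS = (1/2) * Q* * (P_max - P*)
CS = (1/2) * 10 * (74 - 64)
CS = (1/2) * 10 * 10 = 50

50


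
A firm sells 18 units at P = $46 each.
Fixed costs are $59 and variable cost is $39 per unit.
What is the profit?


Total Revenue = P * Q = 46 * 18 = $828
Total Cost = FC + VC*Q = 59 + 39*18 = $761
Profit = TR - TC = 828 - 761 = $67

$67


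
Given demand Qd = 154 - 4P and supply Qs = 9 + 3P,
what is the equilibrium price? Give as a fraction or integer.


At equilibrium, Qd = Qs.
154 - 4P = 9 + 3P
154 - 9 = 4P + 3P
145 = 7P
P* = 145/7 = 145/7

145/7


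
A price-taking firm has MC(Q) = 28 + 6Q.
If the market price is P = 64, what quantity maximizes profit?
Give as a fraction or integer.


In perfect competition, profit is maximized where P = MC.
64 = 28 + 6Q
36 = 6Q
Q* = 36/6 = 6

6


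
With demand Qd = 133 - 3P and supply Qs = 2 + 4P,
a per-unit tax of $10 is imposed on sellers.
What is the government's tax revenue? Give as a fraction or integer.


With tax on sellers, new supply: Qs' = 2 + 4(P - 10)
= 4P - 38
New equilibrium quantity:
Q_new = 418/7
Tax revenue = tax * Q_new = 10 * 418/7 = 4180/7

4180/7


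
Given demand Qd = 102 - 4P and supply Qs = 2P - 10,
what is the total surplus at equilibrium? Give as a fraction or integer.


Find equilibrium: 102 - 4P = 2P - 10
102 + 10 = 6P
P* = 112/6 = 56/3
Q* = 2*56/3 - 10 = 82/3
Inverse demand: P = 51/2 - Q/4, so P_max = 51/2
Inverse supply: P = 5 + Q/2, so P_min = 5
CS = (1/2) * 82/3 * (51/2 - 56/3) = 1681/18
PS = (1/2) * 82/3 * (56/3 - 5) = 1681/9
TS = CS + PS = 1681/18 + 1681/9 = 1681/6

1681/6


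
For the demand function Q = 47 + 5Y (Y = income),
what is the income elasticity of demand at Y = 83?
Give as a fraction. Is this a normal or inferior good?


dQ/dY = 5
At Y = 83: Q = 47 + 5*83 = 462
Ey = (dQ/dY)(Y/Q) = 5 * 83 / 462 = 415/462
Since Ey > 0, this is a normal good.

415/462 (normal good)


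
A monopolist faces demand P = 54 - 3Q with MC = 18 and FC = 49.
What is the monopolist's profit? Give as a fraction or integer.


MR = MC: 54 - 6Q = 18
Q* = 6
P* = 54 - 3*6 = 36
Profit = (P* - MC)*Q* - FC
= (36 - 18)*6 - 49
= 18*6 - 49
= 108 - 49 = 59

59


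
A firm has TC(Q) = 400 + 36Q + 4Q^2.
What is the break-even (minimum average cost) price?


AC(Q) = 400/Q + 36 + 4Q
To minimize: dAC/dQ = -400/Q^2 + 4 = 0
Q^2 = 400/4 = 100
Q* = 10
Min AC = 400/10 + 36 + 4*10
Min AC = 40 + 36 + 40 = 116

116


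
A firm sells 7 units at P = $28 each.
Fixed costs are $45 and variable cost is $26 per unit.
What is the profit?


Total Revenue = P * Q = 28 * 7 = $196
Total Cost = FC + VC*Q = 45 + 26*7 = $227
Profit = TR - TC = 196 - 227 = $-31

$-31


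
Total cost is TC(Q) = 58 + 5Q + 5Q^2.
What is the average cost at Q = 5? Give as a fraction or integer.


TC(5) = 58 + 5*5 + 5*5^2
TC(5) = 58 + 25 + 125 = 208
AC = TC/Q = 208/5 = 208/5

208/5


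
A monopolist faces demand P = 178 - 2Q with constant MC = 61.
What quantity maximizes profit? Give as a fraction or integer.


TR = P*Q = (178 - 2Q)Q = 178Q - 2Q^2
MR = dTR/dQ = 178 - 4Q
Set MR = MC:
178 - 4Q = 61
117 = 4Q
Q* = 117/4 = 117/4

117/4


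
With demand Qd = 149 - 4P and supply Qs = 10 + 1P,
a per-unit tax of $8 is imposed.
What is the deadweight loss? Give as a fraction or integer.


Pre-tax equilibrium quantity: Q* = 189/5
Post-tax equilibrium quantity: Q_tax = 157/5
Reduction in quantity: Q* - Q_tax = 32/5
DWL = (1/2) * tax * (Q* - Q_tax)
DWL = (1/2) * 8 * 32/5 = 128/5

128/5


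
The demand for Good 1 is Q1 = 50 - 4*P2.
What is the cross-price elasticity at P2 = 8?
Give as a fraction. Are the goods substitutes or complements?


dQ1/dP2 = -4
At P2 = 8: Q1 = 50 - 4*8 = 18
Exy = (dQ1/dP2)(P2/Q1) = -4 * 8 / 18 = -16/9
Since Exy < 0, the goods are complements.

-16/9 (complements)


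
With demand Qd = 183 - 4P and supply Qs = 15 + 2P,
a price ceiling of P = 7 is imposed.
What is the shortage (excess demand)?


At P = 7:
Qd = 183 - 4*7 = 155
Qs = 15 + 2*7 = 29
Shortage = Qd - Qs = 155 - 29 = 126

126


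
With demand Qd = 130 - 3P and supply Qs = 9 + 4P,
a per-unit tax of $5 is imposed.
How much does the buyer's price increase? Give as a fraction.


With a per-unit tax, the buyer's price increase depends on relative slopes.
Supply slope: d = 4, Demand slope: b = 3
Buyer's price increase = d * tax / (b + d)
= 4 * 5 / (3 + 4)
= 20 / 7 = 20/7

20/7


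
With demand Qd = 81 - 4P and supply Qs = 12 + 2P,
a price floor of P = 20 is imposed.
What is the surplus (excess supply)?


At P = 20:
Qd = 81 - 4*20 = 1
Qs = 12 + 2*20 = 52
Surplus = Qs - Qd = 52 - 1 = 51

51


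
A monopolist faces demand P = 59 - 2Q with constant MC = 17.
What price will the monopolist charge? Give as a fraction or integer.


MR = 59 - 4Q
Set MR = MC: 59 - 4Q = 17
Q* = 21/2
Substitute into demand:
P* = 59 - 2*21/2 = 38

38


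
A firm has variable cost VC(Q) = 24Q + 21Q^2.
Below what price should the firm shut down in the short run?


AVC(Q) = VC(Q)/Q = 24 + 21Q
AVC is increasing in Q, so minimum AVC is at Q -> 0+.
Min AVC = 24
The firm should shut down if P < 24.

24


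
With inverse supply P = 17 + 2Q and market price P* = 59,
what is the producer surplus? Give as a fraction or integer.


Minimum supply price (at Q=0): P_min = 17
Quantity supplied at P* = 59:
Q* = (59 - 17)/2 = 21
PS = (1/2) * Q* * (P* - P_min)
PS = (1/2) * 21 * (59 - 17)
PS = (1/2) * 21 * 42 = 441

441


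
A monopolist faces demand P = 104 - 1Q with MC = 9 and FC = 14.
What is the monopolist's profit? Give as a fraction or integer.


MR = MC: 104 - 2Q = 9
Q* = 95/2
P* = 104 - 1*95/2 = 113/2
Profit = (P* - MC)*Q* - FC
= (113/2 - 9)*95/2 - 14
= 95/2*95/2 - 14
= 9025/4 - 14 = 8969/4

8969/4


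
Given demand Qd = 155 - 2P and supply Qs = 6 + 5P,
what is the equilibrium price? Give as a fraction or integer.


At equilibrium, Qd = Qs.
155 - 2P = 6 + 5P
155 - 6 = 2P + 5P
149 = 7P
P* = 149/7 = 149/7

149/7


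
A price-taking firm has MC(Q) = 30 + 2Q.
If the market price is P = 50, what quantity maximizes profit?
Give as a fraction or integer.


In perfect competition, profit is maximized where P = MC.
50 = 30 + 2Q
20 = 2Q
Q* = 20/2 = 10

10


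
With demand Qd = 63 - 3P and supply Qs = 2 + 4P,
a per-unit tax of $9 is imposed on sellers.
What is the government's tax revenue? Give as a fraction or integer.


With tax on sellers, new supply: Qs' = 2 + 4(P - 9)
= 4P - 34
New equilibrium quantity:
Q_new = 150/7
Tax revenue = tax * Q_new = 9 * 150/7 = 1350/7

1350/7


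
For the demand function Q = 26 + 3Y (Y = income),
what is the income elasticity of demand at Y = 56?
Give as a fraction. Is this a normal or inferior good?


dQ/dY = 3
At Y = 56: Q = 26 + 3*56 = 194
Ey = (dQ/dY)(Y/Q) = 3 * 56 / 194 = 84/97
Since Ey > 0, this is a normal good.

84/97 (normal good)


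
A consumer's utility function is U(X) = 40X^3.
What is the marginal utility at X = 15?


MU = dU/dX = 40*3*X^(3-1)
MU = 120*X^2
At X = 15:
MU = 120 * 15^2
MU = 120 * 225 = 27000

27000


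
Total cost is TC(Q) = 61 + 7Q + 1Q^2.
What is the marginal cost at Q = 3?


MC = dTC/dQ = 7 + 2*1*Q
At Q = 3:
MC = 7 + 2*3
MC = 7 + 6 = 13

13


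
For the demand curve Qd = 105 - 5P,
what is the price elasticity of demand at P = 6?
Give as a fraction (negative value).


dQ/dP = -5
At P = 6: Q = 105 - 5*6 = 75
E = (dQ/dP)(P/Q) = (-5)(6/75) = -2/5

-2/5


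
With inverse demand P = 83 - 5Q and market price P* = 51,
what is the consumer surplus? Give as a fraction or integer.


Maximum willingness to pay (at Q=0): P_max = 83
Quantity demanded at P* = 51:
Q* = (83 - 51)/5 = 32/5
CS = (1/2) * Q* * (P_max - P*)
CS = (1/2) * 32/5 * (83 - 51)
CS = (1/2) * 32/5 * 32 = 512/5

512/5


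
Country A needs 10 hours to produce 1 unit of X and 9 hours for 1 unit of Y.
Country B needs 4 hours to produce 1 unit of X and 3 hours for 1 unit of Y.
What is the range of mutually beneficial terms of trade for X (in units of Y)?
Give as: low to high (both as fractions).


Opportunity cost of X for Country A = hours_X / hours_Y = 10/9 = 10/9 units of Y
Opportunity cost of X for Country B = hours_X / hours_Y = 4/3 = 4/3 units of Y
Terms of trade must be between the two opportunity costs.
Range: 10/9 to 4/3

10/9 to 4/3


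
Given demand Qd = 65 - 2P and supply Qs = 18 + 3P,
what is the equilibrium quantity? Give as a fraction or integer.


First find equilibrium price:
65 - 2P = 18 + 3P
P* = 47/5 = 47/5
Then substitute into demand:
Q* = 65 - 2 * 47/5 = 231/5

231/5


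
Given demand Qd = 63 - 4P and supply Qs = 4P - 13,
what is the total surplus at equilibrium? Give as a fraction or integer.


Find equilibrium: 63 - 4P = 4P - 13
63 + 13 = 8P
P* = 76/8 = 19/2
Q* = 4*19/2 - 13 = 25
Inverse demand: P = 63/4 - Q/4, so P_max = 63/4
Inverse supply: P = 13/4 + Q/4, so P_min = 13/4
CS = (1/2) * 25 * (63/4 - 19/2) = 625/8
PS = (1/2) * 25 * (19/2 - 13/4) = 625/8
TS = CS + PS = 625/8 + 625/8 = 625/4

625/4


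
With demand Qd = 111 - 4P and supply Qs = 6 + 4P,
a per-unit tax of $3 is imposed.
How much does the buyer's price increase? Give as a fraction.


With a per-unit tax, the buyer's price increase depends on relative slopes.
Supply slope: d = 4, Demand slope: b = 4
Buyer's price increase = d * tax / (b + d)
= 4 * 3 / (4 + 4)
= 12 / 8 = 3/2

3/2


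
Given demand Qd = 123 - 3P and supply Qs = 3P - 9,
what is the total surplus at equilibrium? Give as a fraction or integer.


Find equilibrium: 123 - 3P = 3P - 9
123 + 9 = 6P
P* = 132/6 = 22
Q* = 3*22 - 9 = 57
Inverse demand: P = 41 - Q/3, so P_max = 41
Inverse supply: P = 3 + Q/3, so P_min = 3
CS = (1/2) * 57 * (41 - 22) = 1083/2
PS = (1/2) * 57 * (22 - 3) = 1083/2
TS = CS + PS = 1083/2 + 1083/2 = 1083

1083


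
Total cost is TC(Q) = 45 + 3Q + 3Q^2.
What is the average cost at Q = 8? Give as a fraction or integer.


TC(8) = 45 + 3*8 + 3*8^2
TC(8) = 45 + 24 + 192 = 261
AC = TC/Q = 261/8 = 261/8

261/8


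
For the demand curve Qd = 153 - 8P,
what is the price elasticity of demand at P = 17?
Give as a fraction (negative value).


dQ/dP = -8
At P = 17: Q = 153 - 8*17 = 17
E = (dQ/dP)(P/Q) = (-8)(17/17) = -8

-8


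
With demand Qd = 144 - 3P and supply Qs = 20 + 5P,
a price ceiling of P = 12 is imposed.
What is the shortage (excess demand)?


At P = 12:
Qd = 144 - 3*12 = 108
Qs = 20 + 5*12 = 80
Shortage = Qd - Qs = 108 - 80 = 28

28


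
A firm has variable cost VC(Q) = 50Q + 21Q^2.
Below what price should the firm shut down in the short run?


AVC(Q) = VC(Q)/Q = 50 + 21Q
AVC is increasing in Q, so minimum AVC is at Q -> 0+.
Min AVC = 50
The firm should shut down if P < 50.

50


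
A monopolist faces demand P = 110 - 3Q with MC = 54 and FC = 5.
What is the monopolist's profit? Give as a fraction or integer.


MR = MC: 110 - 6Q = 54
Q* = 28/3
P* = 110 - 3*28/3 = 82
Profit = (P* - MC)*Q* - FC
= (82 - 54)*28/3 - 5
= 28*28/3 - 5
= 784/3 - 5 = 769/3

769/3


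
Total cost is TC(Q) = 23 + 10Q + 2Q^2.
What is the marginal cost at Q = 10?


MC = dTC/dQ = 10 + 2*2*Q
At Q = 10:
MC = 10 + 4*10
MC = 10 + 40 = 50

50


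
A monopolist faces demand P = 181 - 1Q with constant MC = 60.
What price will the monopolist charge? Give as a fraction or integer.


MR = 181 - 2Q
Set MR = MC: 181 - 2Q = 60
Q* = 121/2
Substitute into demand:
P* = 181 - 1*121/2 = 241/2

241/2


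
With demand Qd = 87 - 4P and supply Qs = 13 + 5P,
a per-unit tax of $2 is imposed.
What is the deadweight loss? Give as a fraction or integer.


Pre-tax equilibrium quantity: Q* = 487/9
Post-tax equilibrium quantity: Q_tax = 149/3
Reduction in quantity: Q* - Q_tax = 40/9
DWL = (1/2) * tax * (Q* - Q_tax)
DWL = (1/2) * 2 * 40/9 = 40/9

40/9


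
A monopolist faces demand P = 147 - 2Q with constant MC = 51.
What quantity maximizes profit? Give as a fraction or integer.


TR = P*Q = (147 - 2Q)Q = 147Q - 2Q^2
MR = dTR/dQ = 147 - 4Q
Set MR = MC:
147 - 4Q = 51
96 = 4Q
Q* = 96/4 = 24

24


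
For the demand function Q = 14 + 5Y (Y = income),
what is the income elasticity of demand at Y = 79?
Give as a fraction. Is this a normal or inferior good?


dQ/dY = 5
At Y = 79: Q = 14 + 5*79 = 409
Ey = (dQ/dY)(Y/Q) = 5 * 79 / 409 = 395/409
Since Ey > 0, this is a normal good.

395/409 (normal good)


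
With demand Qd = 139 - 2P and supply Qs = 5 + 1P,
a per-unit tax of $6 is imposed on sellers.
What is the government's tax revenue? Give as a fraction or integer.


With tax on sellers, new supply: Qs' = 5 + 1(P - 6)
= 1P - 1
New equilibrium quantity:
Q_new = 137/3
Tax revenue = tax * Q_new = 6 * 137/3 = 274

274


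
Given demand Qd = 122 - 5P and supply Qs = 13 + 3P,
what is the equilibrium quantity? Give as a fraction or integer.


First find equilibrium price:
122 - 5P = 13 + 3P
P* = 109/8 = 109/8
Then substitute into demand:
Q* = 122 - 5 * 109/8 = 431/8

431/8


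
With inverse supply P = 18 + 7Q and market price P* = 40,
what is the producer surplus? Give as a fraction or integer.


Minimum supply price (at Q=0): P_min = 18
Quantity supplied at P* = 40:
Q* = (40 - 18)/7 = 22/7
PS = (1/2) * Q* * (P* - P_min)
PS = (1/2) * 22/7 * (40 - 18)
PS = (1/2) * 22/7 * 22 = 242/7

242/7


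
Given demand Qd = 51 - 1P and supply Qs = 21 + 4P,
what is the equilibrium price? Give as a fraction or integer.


At equilibrium, Qd = Qs.
51 - 1P = 21 + 4P
51 - 21 = 1P + 4P
30 = 5P
P* = 30/5 = 6

6


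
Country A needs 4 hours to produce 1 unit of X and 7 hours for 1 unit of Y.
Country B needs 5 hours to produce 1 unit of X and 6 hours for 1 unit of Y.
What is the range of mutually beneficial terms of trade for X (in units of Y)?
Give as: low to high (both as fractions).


Opportunity cost of X for Country A = hours_X / hours_Y = 4/7 = 4/7 units of Y
Opportunity cost of X for Country B = hours_X / hours_Y = 5/6 = 5/6 units of Y
Terms of trade must be between the two opportunity costs.
Range: 4/7 to 5/6

4/7 to 5/6


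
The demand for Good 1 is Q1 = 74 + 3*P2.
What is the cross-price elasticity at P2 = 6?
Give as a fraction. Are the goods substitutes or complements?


dQ1/dP2 = 3
At P2 = 6: Q1 = 74 + 3*6 = 92
Exy = (dQ1/dP2)(P2/Q1) = 3 * 6 / 92 = 9/46
Since Exy > 0, the goods are substitutes.

9/46 (substitutes)


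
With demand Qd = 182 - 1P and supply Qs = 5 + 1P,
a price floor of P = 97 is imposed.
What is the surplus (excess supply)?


At P = 97:
Qd = 182 - 1*97 = 85
Qs = 5 + 1*97 = 102
Surplus = Qs - Qd = 102 - 85 = 17

17


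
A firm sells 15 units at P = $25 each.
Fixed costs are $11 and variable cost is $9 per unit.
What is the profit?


Total Revenue = P * Q = 25 * 15 = $375
Total Cost = FC + VC*Q = 11 + 9*15 = $146
Profit = TR - TC = 375 - 146 = $229

$229


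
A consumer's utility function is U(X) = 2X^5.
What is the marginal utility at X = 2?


MU = dU/dX = 2*5*X^(5-1)
MU = 10*X^4
At X = 2:
MU = 10 * 2^4
MU = 10 * 16 = 160

160


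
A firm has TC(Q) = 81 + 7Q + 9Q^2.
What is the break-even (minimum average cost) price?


AC(Q) = 81/Q + 7 + 9Q
To minimize: dAC/dQ = -81/Q^2 + 9 = 0
Q^2 = 81/9 = 9
Q* = 3
Min AC = 81/3 + 7 + 9*3
Min AC = 27 + 7 + 27 = 61

61


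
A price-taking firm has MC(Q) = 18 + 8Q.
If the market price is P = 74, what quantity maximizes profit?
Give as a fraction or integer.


In perfect competition, profit is maximized where P = MC.
74 = 18 + 8Q
56 = 8Q
Q* = 56/8 = 7

7


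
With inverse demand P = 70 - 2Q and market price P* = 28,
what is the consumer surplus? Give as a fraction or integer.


Maximum willingness to pay (at Q=0): P_max = 70
Quantity demanded at P* = 28:
Q* = (70 - 28)/2 = 21
CS = (1/2) * Q* * (P_max - P*)
CS = (1/2) * 21 * (70 - 28)
CS = (1/2) * 21 * 42 = 441

441


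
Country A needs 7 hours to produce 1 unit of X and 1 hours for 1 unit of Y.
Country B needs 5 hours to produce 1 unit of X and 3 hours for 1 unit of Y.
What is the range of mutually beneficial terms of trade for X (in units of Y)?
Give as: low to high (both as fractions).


Opportunity cost of X for Country A = hours_X / hours_Y = 7/1 = 7 units of Y
Opportunity cost of X for Country B = hours_X / hours_Y = 5/3 = 5/3 units of Y
Terms of trade must be between the two opportunity costs.
Range: 5/3 to 7

5/3 to 7


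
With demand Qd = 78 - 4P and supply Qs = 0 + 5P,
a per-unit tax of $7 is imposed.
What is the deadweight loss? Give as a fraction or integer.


Pre-tax equilibrium quantity: Q* = 130/3
Post-tax equilibrium quantity: Q_tax = 250/9
Reduction in quantity: Q* - Q_tax = 140/9
DWL = (1/2) * tax * (Q* - Q_tax)
DWL = (1/2) * 7 * 140/9 = 490/9

490/9


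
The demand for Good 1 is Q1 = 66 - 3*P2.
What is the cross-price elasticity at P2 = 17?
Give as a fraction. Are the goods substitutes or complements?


dQ1/dP2 = -3
At P2 = 17: Q1 = 66 - 3*17 = 15
Exy = (dQ1/dP2)(P2/Q1) = -3 * 17 / 15 = -17/5
Since Exy < 0, the goods are complements.

-17/5 (complements)


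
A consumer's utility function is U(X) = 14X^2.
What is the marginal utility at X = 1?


MU = dU/dX = 14*2*X^(2-1)
MU = 28*X^1
At X = 1:
MU = 28 * 1^1
MU = 28 * 1 = 28

28


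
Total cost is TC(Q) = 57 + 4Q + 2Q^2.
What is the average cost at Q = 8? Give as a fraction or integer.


TC(8) = 57 + 4*8 + 2*8^2
TC(8) = 57 + 32 + 128 = 217
AC = TC/Q = 217/8 = 217/8

217/8


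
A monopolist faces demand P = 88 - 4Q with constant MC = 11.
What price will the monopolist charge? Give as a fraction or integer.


MR = 88 - 8Q
Set MR = MC: 88 - 8Q = 11
Q* = 77/8
Substitute into demand:
P* = 88 - 4*77/8 = 99/2

99/2


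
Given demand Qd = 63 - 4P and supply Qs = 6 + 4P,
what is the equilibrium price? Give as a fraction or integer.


At equilibrium, Qd = Qs.
63 - 4P = 6 + 4P
63 - 6 = 4P + 4P
57 = 8P
P* = 57/8 = 57/8

57/8


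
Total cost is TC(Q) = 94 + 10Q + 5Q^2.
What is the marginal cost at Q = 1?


MC = dTC/dQ = 10 + 2*5*Q
At Q = 1:
MC = 10 + 10*1
MC = 10 + 10 = 20

20


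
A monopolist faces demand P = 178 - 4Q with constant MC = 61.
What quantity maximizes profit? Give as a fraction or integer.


TR = P*Q = (178 - 4Q)Q = 178Q - 4Q^2
MR = dTR/dQ = 178 - 8Q
Set MR = MC:
178 - 8Q = 61
117 = 8Q
Q* = 117/8 = 117/8

117/8


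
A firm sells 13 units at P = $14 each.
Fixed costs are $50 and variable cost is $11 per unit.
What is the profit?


Total Revenue = P * Q = 14 * 13 = $182
Total Cost = FC + VC*Q = 50 + 11*13 = $193
Profit = TR - TC = 182 - 193 = $-11

$-11


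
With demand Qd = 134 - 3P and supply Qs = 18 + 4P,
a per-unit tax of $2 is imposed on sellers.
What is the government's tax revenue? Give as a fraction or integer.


With tax on sellers, new supply: Qs' = 18 + 4(P - 2)
= 10 + 4P
New equilibrium quantity:
Q_new = 566/7
Tax revenue = tax * Q_new = 2 * 566/7 = 1132/7

1132/7


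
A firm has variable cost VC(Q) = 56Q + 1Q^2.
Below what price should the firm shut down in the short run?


AVC(Q) = VC(Q)/Q = 56 + 1Q
AVC is increasing in Q, so minimum AVC is at Q -> 0+.
Min AVC = 56
The firm should shut down if P < 56.

56
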